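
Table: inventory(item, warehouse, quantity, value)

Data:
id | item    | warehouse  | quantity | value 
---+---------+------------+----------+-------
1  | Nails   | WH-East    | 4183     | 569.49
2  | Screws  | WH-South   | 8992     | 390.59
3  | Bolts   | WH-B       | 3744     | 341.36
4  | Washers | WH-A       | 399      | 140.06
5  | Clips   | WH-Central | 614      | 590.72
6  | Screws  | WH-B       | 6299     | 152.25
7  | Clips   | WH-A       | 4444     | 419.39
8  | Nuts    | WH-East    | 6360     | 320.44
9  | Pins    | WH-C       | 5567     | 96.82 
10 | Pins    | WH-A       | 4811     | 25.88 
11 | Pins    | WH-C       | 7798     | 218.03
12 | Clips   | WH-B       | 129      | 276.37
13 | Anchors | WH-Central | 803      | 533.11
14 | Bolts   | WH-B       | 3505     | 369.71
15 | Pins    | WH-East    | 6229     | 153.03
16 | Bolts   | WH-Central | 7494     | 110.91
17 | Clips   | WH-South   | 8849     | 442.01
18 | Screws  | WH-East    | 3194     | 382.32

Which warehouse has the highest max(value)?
SELECT warehouse, MAX(value) as val
FROM inventory
GROUP BY warehouse
ORDER BY val DESC
LIMIT 1

Result: WH-Central with max(value) = 590.72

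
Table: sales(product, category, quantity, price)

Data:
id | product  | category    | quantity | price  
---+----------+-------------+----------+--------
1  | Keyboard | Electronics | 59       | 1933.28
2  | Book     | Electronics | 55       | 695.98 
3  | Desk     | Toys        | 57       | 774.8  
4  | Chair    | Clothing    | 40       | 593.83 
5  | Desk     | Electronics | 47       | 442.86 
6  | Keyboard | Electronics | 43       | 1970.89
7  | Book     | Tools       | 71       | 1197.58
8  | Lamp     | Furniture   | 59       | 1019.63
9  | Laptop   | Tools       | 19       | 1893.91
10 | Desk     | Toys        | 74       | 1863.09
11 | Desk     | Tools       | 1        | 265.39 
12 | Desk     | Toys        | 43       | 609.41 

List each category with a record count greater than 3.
SELECT category, COUNT(*) as cnt
FROM sales
GROUP BY category
HAVING COUNT(*) > 3

Result:
  Electronics: 4

Note: HAVING filters groups after aggregation, WHERE filters rows before.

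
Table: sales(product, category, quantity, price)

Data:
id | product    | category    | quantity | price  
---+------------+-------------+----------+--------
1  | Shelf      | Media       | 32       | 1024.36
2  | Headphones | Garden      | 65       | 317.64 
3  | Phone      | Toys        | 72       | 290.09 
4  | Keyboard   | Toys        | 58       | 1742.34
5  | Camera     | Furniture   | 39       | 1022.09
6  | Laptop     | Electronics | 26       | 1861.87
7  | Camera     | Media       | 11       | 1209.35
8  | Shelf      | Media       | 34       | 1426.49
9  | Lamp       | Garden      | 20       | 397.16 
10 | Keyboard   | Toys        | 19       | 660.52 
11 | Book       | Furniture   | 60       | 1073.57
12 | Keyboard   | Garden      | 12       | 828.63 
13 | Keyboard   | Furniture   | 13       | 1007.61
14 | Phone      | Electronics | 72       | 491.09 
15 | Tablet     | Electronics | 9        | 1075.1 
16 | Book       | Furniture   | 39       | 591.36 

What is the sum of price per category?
SELECT category, SUM(price) as result
FROM sales
GROUP BY category

Result:
  Electronics: 3428.06
  Furniture: 3694.63
  Garden: 1543.43
  Media: 3660.20
  Toys: 2692.95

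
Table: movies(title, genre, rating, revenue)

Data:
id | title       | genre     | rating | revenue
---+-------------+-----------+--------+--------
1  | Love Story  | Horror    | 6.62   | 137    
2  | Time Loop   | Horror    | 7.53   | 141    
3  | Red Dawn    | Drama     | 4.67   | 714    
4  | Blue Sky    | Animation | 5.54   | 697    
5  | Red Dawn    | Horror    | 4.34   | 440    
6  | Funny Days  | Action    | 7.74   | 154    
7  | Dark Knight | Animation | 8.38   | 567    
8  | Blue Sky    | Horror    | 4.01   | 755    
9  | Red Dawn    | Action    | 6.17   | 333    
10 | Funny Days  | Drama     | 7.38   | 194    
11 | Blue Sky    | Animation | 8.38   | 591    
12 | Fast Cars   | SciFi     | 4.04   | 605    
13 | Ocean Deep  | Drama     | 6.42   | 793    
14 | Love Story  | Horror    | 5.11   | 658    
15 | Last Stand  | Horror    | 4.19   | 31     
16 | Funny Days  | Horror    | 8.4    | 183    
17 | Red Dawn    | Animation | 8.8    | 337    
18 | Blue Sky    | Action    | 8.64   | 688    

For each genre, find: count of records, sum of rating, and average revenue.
SELECT genre,
       COUNT(*) as cnt,
       SUM(rating) as total_rating,
       AVG(revenue) as avg_revenue
FROM movies
GROUP BY genre

Result:
  Action: 3 records, 22.55 total rating, 391.67 avg revenue
  Animation: 4 records, 31.10 total rating, 548.00 avg revenue
  Drama: 3 records, 18.47 total rating, 567.00 avg revenue
  Horror: 7 records, 40.20 total rating, 335.00 avg revenue
  SciFi: 1 records, 4.04 total rating, 605.00 avg revenue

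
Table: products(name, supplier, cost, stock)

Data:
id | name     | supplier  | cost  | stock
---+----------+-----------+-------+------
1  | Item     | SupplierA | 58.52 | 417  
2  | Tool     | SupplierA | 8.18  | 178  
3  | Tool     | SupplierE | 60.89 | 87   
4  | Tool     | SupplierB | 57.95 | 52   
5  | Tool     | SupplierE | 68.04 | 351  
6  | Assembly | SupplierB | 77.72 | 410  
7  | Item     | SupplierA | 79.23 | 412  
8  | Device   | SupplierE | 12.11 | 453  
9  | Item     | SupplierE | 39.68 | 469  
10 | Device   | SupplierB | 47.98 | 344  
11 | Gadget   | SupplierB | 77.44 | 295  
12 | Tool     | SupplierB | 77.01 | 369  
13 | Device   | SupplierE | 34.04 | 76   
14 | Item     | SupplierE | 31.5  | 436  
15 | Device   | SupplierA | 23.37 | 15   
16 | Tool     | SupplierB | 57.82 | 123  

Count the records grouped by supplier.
SELECT supplier, COUNT(*) as count
FROM products
GROUP BY supplier

Result:
  SupplierA: 4
  SupplierB: 6
  SupplierE: 6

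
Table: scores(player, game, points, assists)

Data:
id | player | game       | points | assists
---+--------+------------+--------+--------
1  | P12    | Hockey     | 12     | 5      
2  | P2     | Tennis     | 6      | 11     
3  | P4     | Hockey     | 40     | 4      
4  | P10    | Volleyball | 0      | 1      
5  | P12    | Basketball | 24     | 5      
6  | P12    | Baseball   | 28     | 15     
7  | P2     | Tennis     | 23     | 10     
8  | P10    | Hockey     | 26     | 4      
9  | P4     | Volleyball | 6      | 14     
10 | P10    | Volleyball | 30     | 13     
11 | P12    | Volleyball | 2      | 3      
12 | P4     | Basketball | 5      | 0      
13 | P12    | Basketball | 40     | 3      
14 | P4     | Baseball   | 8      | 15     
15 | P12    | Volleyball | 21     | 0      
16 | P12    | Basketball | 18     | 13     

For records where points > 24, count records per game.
SELECT game, COUNT(*)
FROM scores
WHERE points > 24
GROUP BY game

Note: WHERE filters rows before grouping.

Result:
  Baseball: 1
  Basketball: 1
  Hockey: 2
  Volleyball: 1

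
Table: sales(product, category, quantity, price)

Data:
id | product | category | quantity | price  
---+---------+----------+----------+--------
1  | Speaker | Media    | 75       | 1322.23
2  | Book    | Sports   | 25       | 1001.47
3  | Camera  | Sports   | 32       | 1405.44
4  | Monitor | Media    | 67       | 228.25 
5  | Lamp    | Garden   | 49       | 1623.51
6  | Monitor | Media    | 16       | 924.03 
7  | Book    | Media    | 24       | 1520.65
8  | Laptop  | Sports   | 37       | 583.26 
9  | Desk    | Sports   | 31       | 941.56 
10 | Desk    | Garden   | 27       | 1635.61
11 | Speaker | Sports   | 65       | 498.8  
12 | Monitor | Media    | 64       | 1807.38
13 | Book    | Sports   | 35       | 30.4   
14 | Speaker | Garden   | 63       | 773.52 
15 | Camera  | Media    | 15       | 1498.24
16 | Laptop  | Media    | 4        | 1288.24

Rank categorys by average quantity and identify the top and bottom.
SELECT category, AVG(quantity)
FROM sales
GROUP BY category
ORDER BY AVG(quantity)

All groups:
  Sports: 37.50
  Media: 37.86
  Garden: 46.33

Highest: Garden (46.33)
Lowest: Sports (37.50)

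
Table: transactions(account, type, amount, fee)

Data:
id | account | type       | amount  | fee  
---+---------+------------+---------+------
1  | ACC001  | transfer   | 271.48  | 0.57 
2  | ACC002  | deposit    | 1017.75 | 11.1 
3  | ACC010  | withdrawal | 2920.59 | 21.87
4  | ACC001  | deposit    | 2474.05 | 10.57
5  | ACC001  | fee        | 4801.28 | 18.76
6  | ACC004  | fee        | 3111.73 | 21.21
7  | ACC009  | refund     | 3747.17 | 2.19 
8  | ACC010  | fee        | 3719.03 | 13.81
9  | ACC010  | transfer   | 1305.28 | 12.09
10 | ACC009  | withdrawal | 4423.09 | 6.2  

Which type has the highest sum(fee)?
SELECT type, SUM(fee) as val
FROM transactions
GROUP BY type
ORDER BY val DESC
LIMIT 1

Result: fee with sum(fee) = 53.78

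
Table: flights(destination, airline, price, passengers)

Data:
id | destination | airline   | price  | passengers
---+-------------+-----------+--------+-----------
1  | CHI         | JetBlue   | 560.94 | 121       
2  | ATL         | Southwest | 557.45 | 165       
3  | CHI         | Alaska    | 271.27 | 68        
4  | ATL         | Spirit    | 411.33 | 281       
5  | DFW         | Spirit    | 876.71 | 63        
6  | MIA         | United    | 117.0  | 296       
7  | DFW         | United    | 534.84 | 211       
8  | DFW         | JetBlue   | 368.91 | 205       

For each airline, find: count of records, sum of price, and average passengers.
SELECT airline,
       COUNT(*) as cnt,
       SUM(price) as total_price,
       AVG(passengers) as avg_passengers
FROM flights
GROUP BY airline

Result:
  Alaska: 1 records, 271.27 total price, 68.00 avg passengers
  JetBlue: 2 records, 929.85 total price, 163.00 avg passengers
  Southwest: 1 records, 557.45 total price, 165.00 avg passengers
  Spirit: 2 records, 1288.04 total price, 172.00 avg passengers
  United: 2 records, 651.84 total price, 253.50 avg passengers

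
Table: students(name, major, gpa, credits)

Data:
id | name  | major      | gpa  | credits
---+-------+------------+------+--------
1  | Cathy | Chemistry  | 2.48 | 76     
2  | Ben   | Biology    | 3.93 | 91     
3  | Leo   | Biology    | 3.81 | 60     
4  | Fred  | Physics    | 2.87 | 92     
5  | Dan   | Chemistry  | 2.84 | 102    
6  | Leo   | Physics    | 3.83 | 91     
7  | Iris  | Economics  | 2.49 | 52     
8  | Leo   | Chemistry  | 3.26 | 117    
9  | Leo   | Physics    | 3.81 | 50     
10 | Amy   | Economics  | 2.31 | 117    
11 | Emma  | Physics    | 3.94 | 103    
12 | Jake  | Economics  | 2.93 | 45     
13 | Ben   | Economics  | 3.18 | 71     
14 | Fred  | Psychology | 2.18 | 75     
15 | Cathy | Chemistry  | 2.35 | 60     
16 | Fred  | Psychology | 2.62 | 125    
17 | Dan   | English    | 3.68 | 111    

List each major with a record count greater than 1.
SELECT major, COUNT(*) as cnt
FROM students
GROUP BY major
HAVING COUNT(*) > 1

Result:
  Biology: 2
  Chemistry: 4
  Economics: 4
  Physics: 4
  Psychology: 2

Note: HAVING filters groups after aggregation, WHERE filters rows before.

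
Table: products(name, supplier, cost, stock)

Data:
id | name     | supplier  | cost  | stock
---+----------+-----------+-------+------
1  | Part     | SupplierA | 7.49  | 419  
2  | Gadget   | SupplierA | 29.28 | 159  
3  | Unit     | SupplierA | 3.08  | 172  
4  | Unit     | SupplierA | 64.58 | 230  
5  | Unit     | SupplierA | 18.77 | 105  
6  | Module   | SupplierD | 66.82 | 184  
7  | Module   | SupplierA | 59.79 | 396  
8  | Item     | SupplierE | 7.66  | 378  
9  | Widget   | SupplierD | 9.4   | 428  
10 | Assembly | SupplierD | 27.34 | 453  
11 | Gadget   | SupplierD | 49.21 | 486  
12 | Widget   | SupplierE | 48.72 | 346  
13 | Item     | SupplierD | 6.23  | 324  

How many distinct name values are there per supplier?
SELECT supplier, COUNT(DISTINCT name)
FROM products
GROUP BY supplier

Result:
  SupplierA: 4 distinct
  SupplierD: 5 distinct
  SupplierE: 2 distinct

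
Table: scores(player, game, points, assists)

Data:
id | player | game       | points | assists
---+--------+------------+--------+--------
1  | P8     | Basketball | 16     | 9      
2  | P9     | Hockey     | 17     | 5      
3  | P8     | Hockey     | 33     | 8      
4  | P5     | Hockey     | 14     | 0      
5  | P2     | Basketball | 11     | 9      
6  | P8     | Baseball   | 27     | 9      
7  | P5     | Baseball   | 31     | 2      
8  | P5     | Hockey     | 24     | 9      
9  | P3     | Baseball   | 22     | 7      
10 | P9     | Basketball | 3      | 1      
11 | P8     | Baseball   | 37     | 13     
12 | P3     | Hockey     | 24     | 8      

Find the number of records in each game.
SELECT game, COUNT(*) as count
FROM scores
GROUP BY game

Result:
  Baseball: 4
  Basketball: 3
  Hockey: 5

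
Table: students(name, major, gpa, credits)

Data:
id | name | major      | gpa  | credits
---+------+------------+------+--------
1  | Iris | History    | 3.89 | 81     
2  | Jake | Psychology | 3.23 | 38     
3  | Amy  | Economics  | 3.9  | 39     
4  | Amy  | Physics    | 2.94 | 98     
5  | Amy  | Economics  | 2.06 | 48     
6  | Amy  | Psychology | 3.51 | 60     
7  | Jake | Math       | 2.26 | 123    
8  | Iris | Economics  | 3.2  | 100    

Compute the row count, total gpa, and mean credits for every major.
SELECT major,
       COUNT(*) as cnt,
       SUM(gpa) as total_gpa,
       AVG(credits) as avg_credits
FROM students
GROUP BY major

Result:
  Economics: 3 records, 9.16 total gpa, 62.33 avg credits
  History: 1 records, 3.89 total gpa, 81.00 avg credits
  Math: 1 records, 2.26 total gpa, 123.00 avg credits
  Physics: 1 records, 2.94 total gpa, 98.00 avg credits
  Psychology: 2 records, 6.74 total gpa, 49.00 avg credits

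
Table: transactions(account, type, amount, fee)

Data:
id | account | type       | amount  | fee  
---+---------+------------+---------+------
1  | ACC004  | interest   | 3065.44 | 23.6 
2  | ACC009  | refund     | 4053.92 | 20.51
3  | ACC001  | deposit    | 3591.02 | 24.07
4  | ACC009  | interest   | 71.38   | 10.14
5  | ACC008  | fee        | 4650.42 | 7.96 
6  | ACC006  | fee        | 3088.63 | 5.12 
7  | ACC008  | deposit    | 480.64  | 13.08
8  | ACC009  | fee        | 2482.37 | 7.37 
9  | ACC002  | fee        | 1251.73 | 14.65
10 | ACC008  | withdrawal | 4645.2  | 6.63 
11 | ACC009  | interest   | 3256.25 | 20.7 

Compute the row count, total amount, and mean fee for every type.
SELECT type,
       COUNT(*) as cnt,
       SUM(amount) as total_amount,
       AVG(fee) as avg_fee
FROM transactions
GROUP BY type

Result:
  deposit: 2 records, 4071.66 total amount, 18.58 avg fee
  fee: 4 records, 11473.15 total amount, 8.78 avg fee
  interest: 3 records, 6393.07 total amount, 18.15 avg fee
  refund: 1 records, 4053.92 total amount, 20.51 avg fee
  withdrawal: 1 records, 4645.20 total amount, 6.63 avg fee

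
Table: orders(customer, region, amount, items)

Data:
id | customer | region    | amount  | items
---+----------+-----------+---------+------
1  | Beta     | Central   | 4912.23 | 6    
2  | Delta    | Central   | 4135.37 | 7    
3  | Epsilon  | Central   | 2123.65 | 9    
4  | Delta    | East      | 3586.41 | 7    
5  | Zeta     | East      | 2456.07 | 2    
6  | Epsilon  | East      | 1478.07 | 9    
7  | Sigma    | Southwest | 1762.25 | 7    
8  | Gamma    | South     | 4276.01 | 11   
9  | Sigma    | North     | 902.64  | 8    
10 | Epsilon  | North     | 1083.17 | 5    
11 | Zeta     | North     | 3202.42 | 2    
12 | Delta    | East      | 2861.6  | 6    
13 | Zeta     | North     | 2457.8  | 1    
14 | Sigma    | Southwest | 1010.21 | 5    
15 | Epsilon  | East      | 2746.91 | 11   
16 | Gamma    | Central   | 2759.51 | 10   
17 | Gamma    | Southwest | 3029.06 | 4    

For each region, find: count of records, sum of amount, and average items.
SELECT region,
       COUNT(*) as cnt,
       SUM(amount) as total_amount,
       AVG(items) as avg_items
FROM orders
GROUP BY region

Result:
  Central: 4 records, 13930.76 total amount, 8.00 avg items
  East: 5 records, 13129.06 total amount, 7.00 avg items
  North: 4 records, 7646.03 total amount, 4.00 avg items
  South: 1 records, 4276.01 total amount, 11.00 avg items
  Southwest: 3 records, 5801.52 total amount, 5.33 avg items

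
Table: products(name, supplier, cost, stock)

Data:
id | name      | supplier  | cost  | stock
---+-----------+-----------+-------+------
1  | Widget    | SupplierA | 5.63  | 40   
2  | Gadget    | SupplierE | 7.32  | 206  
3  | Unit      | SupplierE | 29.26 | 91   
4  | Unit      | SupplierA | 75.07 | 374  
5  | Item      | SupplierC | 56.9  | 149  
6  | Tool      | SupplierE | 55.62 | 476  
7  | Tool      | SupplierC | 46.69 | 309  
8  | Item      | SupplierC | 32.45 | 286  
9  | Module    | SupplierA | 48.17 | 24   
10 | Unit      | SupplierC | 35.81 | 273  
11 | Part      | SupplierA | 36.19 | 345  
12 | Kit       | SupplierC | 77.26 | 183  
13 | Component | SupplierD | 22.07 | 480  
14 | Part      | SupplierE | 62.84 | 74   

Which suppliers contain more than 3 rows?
SELECT supplier, COUNT(*) as cnt
FROM products
GROUP BY supplier
HAVING COUNT(*) > 3

Result:
  SupplierA: 4
  SupplierC: 5
  SupplierE: 4

Note: HAVING filters groups after aggregation, WHERE filters rows before.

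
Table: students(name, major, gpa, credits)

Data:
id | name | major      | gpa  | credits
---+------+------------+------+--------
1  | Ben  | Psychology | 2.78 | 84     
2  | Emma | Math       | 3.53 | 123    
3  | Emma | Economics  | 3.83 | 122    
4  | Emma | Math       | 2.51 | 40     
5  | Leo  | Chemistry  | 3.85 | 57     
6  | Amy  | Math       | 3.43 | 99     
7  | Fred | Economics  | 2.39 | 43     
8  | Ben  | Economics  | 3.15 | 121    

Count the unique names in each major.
SELECT major, COUNT(DISTINCT name)
FROM students
GROUP BY major

Result:
  Chemistry: 1 distinct
  Economics: 3 distinct
  Math: 2 distinct
  Psychology: 1 distinct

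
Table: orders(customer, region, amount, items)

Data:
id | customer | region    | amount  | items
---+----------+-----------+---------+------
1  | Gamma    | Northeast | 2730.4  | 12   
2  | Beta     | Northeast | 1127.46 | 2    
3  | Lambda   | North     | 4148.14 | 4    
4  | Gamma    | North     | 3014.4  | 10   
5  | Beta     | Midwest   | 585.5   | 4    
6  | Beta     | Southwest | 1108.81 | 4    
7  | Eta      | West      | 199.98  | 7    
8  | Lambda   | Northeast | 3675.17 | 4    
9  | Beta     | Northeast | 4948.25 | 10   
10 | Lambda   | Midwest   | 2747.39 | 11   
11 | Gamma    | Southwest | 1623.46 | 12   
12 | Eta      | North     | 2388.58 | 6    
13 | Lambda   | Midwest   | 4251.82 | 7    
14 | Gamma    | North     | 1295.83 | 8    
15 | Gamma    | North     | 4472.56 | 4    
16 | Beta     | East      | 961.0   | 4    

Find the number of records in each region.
SELECT region, COUNT(*) as count
FROM orders
GROUP BY region

Result:
  East: 1
  Midwest: 3
  North: 5
  Northeast: 4
  Southwest: 2
  West: 1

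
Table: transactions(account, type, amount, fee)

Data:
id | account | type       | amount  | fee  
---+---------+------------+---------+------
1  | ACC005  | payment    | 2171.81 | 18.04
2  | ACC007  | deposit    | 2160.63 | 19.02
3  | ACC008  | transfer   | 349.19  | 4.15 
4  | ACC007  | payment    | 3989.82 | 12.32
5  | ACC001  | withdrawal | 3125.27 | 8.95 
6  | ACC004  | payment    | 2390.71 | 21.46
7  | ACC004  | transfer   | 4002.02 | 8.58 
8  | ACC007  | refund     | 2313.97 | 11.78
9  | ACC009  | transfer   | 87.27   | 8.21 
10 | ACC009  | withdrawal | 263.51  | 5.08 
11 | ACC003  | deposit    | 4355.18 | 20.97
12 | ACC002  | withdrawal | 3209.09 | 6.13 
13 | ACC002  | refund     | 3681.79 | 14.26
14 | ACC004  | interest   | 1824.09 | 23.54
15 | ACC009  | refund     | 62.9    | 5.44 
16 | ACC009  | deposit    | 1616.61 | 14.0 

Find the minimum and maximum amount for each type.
SELECT type, MIN(amount), MAX(amount)
FROM transactions
GROUP BY type

Result:
  deposit: min=1616.61, max=4355.18
  interest: min=1824.09, max=1824.09
  payment: min=2171.81, max=3989.82
  refund: min=62.90, max=3681.79
  transfer: min=87.27, max=4002.02
  withdrawal: min=263.51, max=3209.09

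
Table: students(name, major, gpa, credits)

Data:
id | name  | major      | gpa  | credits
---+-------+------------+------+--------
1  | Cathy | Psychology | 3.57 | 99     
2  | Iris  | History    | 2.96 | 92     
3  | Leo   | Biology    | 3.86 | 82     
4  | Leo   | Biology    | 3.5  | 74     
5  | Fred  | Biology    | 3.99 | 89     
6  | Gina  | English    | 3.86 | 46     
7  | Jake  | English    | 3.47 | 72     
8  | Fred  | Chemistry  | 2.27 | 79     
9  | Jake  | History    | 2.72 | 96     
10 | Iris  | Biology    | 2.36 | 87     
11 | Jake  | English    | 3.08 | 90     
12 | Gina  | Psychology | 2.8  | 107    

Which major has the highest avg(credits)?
SELECT major, AVG(credits) as val
FROM students
GROUP BY major
ORDER BY val DESC
LIMIT 1

Result: Psychology with avg(credits) = 103.00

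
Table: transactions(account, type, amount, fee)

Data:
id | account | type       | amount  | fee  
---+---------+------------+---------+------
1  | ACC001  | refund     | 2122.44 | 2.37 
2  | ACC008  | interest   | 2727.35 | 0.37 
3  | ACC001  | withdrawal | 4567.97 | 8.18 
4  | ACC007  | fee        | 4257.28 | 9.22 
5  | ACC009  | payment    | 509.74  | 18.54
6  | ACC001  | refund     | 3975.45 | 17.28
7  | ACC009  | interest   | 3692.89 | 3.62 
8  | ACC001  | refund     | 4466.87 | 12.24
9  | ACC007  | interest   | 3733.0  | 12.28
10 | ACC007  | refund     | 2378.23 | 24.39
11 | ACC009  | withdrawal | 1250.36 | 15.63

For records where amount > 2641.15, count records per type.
SELECT type, COUNT(*)
FROM transactions
WHERE amount > 2641.15
GROUP BY type

Note: WHERE filters rows before grouping.

Result:
  fee: 1
  interest: 3
  refund: 2
  withdrawal: 1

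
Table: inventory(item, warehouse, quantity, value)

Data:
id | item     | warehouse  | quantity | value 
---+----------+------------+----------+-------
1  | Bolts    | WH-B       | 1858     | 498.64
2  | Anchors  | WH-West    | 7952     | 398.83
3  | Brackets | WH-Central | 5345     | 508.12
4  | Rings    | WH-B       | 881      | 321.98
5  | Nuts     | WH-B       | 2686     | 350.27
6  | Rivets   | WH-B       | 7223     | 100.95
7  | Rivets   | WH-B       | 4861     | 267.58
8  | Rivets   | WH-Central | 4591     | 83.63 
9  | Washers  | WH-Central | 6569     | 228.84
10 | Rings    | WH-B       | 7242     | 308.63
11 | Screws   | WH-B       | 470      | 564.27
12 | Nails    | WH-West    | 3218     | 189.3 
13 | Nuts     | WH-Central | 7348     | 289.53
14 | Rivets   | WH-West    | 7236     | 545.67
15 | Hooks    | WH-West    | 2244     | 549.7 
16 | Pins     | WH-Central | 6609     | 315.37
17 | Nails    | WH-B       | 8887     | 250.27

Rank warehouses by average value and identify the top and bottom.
SELECT warehouse, AVG(value)
FROM inventory
GROUP BY warehouse
ORDER BY AVG(value)

All groups:
  WH-Central: 285.10
  WH-B: 332.82
  WH-West: 420.88

Highest: WH-West (420.88)
Lowest: WH-Central (285.10)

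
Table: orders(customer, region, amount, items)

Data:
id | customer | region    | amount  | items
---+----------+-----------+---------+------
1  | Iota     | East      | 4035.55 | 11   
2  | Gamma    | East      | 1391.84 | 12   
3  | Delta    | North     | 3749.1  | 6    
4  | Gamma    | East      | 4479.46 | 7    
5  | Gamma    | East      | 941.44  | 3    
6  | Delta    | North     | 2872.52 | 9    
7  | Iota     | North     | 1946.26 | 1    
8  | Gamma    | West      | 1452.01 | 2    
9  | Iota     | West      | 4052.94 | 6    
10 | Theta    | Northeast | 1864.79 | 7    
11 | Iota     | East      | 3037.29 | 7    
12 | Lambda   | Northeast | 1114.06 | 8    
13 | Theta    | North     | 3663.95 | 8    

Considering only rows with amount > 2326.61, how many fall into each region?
SELECT region, COUNT(*)
FROM orders
WHERE amount > 2326.61
GROUP BY region

Note: WHERE filters rows before grouping.

Result:
  East: 3
  North: 3
  West: 1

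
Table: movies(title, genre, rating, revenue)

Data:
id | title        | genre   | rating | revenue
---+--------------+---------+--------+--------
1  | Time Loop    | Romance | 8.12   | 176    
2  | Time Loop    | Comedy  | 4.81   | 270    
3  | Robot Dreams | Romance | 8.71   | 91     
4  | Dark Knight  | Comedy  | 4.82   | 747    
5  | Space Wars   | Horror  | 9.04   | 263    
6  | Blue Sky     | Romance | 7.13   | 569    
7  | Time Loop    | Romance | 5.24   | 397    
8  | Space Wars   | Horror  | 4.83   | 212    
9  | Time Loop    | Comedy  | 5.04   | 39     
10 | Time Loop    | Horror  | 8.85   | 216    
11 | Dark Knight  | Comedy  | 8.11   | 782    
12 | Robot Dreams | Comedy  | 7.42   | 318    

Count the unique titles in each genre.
SELECT genre, COUNT(DISTINCT title)
FROM movies
GROUP BY genre

Result:
  Comedy: 3 distinct
  Horror: 2 distinct
  Romance: 3 distinct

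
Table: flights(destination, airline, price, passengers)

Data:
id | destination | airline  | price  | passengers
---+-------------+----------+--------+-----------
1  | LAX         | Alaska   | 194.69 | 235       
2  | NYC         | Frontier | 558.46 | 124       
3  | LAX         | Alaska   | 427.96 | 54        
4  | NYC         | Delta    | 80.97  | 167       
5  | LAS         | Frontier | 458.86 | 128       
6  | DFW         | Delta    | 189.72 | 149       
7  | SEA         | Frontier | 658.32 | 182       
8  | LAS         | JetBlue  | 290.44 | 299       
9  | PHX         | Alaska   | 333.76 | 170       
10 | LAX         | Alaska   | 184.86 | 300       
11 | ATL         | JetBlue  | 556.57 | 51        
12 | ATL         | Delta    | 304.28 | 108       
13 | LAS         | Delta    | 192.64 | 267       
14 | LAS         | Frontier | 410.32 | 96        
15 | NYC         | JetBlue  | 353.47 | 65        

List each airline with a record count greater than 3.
SELECT airline, COUNT(*) as cnt
FROM flights
GROUP BY airline
HAVING COUNT(*) > 3

Result:
  Alaska: 4
  Delta: 4
  Frontier: 4

Note: HAVING filters groups after aggregation, WHERE filters rows before.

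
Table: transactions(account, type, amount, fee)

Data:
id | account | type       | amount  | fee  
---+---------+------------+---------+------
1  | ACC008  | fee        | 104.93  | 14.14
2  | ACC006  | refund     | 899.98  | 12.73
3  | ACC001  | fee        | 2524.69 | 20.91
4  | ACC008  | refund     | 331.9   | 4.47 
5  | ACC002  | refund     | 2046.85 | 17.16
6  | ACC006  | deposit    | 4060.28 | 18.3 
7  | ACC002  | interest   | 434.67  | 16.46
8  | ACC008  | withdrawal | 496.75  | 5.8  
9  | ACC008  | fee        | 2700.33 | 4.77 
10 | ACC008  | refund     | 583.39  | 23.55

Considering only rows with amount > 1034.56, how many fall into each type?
SELECT type, COUNT(*)
FROM transactions
WHERE amount > 1034.56
GROUP BY type

Note: WHERE filters rows before grouping.

Result:
  deposit: 1
  fee: 2
  refund: 1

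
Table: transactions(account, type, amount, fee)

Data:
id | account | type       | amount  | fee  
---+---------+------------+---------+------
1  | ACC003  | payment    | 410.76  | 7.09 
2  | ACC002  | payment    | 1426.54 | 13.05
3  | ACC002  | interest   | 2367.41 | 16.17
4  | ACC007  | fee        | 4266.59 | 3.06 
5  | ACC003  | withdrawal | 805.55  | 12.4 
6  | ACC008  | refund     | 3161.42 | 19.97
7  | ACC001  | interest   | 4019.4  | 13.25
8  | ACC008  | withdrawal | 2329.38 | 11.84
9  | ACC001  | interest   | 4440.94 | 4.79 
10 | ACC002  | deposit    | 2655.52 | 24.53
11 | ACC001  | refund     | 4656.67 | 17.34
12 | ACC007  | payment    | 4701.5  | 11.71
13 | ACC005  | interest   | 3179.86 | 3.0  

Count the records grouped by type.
SELECT type, COUNT(*) as count
FROM transactions
GROUP BY type

Result:
  deposit: 1
  fee: 1
  interest: 4
  payment: 3
  refund: 2
  withdrawal: 2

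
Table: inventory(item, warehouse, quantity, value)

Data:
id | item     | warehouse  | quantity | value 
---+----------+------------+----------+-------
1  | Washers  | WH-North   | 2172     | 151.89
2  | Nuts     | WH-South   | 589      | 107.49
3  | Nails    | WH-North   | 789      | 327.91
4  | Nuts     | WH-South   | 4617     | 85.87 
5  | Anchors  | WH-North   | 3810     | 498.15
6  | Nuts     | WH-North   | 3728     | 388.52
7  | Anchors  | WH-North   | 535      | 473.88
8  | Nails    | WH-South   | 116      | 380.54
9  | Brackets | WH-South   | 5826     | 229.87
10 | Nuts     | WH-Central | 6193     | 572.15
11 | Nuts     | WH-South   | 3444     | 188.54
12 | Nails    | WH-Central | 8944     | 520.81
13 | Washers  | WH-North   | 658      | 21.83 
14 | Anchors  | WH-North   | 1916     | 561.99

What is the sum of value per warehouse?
SELECT warehouse, SUM(value) as result
FROM inventory
GROUP BY warehouse

Result:
  WH-Central: 1092.96
  WH-North: 2424.17
  WH-South: 992.31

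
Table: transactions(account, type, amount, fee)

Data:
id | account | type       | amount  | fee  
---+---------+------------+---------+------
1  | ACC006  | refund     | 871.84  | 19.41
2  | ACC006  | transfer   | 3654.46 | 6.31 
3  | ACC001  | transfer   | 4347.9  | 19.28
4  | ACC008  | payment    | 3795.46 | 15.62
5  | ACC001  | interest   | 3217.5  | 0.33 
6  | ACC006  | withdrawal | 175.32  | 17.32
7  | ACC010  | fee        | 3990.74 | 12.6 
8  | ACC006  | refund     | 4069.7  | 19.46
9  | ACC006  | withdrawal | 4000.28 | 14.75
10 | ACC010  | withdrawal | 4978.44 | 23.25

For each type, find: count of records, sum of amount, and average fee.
SELECT type,
       COUNT(*) as cnt,
       SUM(amount) as total_amount,
       AVG(fee) as avg_fee
FROM transactions
GROUP BY type

Result:
  fee: 1 records, 3990.74 total amount, 12.60 avg fee
  interest: 1 records, 3217.50 total amount, 0.33 avg fee
  payment: 1 records, 3795.46 total amount, 15.62 avg fee
  refund: 2 records, 4941.54 total amount, 19.44 avg fee
  transfer: 2 records, 8002.36 total amount, 12.80 avg fee
  withdrawal: 3 records, 9154.04 total amount, 18.44 avg fee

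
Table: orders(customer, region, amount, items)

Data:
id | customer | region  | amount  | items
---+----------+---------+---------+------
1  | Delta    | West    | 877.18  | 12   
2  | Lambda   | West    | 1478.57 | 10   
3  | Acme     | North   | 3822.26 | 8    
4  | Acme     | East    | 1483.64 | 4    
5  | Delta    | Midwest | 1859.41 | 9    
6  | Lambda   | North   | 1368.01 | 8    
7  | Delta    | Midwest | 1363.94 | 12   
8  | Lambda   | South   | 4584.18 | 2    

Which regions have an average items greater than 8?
SELECT region, AVG(items)
FROM orders
GROUP BY region
HAVING AVG(items) > 8

Result:
  Midwest: avg=10.50
  West: avg=11.00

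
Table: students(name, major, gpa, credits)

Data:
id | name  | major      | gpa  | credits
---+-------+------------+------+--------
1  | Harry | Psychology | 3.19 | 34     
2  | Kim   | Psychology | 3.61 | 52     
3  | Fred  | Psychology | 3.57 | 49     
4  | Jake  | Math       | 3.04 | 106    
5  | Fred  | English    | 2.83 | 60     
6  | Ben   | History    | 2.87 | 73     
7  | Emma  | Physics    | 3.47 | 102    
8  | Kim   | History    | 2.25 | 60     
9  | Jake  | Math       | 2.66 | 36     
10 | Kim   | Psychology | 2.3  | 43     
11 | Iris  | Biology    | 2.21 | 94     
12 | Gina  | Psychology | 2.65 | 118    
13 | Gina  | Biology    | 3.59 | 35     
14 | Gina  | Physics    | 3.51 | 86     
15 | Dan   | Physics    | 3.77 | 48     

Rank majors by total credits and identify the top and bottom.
SELECT major, SUM(credits)
FROM students
GROUP BY major
ORDER BY SUM(credits)

All groups:
  English: 60
  Biology: 129
  History: 133
  Math: 142
  Physics: 236
  Psychology: 296

Highest: Psychology (296)
Lowest: English (60)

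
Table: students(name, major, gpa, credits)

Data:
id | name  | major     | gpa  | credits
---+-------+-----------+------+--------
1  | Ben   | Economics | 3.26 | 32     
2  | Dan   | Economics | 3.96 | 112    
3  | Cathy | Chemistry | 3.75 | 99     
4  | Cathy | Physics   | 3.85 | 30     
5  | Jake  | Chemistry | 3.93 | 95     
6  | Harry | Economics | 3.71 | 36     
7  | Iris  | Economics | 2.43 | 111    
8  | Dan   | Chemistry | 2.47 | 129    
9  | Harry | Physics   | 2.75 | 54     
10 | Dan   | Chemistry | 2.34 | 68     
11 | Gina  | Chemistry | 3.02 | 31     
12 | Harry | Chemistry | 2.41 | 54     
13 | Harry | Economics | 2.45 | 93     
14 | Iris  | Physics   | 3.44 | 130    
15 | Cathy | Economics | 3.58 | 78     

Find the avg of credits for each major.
SELECT major, AVG(credits) as result
FROM students
GROUP BY major

Result:
  Chemistry: 79.33
  Economics: 77.00
  Physics: 71.33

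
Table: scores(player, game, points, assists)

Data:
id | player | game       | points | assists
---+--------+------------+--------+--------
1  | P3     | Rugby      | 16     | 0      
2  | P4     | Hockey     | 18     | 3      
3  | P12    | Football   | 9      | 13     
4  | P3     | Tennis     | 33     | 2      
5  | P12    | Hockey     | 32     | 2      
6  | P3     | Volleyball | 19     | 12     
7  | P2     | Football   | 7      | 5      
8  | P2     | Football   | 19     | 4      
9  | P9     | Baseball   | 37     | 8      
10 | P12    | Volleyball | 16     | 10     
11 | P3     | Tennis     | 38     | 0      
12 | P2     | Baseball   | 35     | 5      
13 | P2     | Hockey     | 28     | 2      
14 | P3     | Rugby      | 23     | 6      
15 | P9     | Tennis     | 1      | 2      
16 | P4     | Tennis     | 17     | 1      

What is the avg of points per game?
SELECT game, AVG(points) as result
FROM scores
GROUP BY game

Result:
  Baseball: 36.00
  Football: 11.67
  Hockey: 26.00
  Rugby: 19.50
  Tennis: 22.25
  Volleyball: 17.50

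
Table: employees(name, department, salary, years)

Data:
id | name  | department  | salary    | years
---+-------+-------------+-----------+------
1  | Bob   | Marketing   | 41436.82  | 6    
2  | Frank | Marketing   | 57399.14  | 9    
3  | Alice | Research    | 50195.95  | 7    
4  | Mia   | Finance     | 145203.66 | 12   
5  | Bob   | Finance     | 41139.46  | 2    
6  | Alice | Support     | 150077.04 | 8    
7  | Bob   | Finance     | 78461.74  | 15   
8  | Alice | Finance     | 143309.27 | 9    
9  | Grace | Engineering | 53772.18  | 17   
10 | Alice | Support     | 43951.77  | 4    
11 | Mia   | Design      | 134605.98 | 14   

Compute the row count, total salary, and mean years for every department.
SELECT department,
       COUNT(*) as cnt,
       SUM(salary) as total_salary,
       AVG(years) as avg_years
FROM employees
GROUP BY department

Result:
  Design: 1 records, 134605.98 total salary, 14.00 avg years
  Engineering: 1 records, 53772.18 total salary, 17.00 avg years
  Finance: 4 records, 408114.13 total salary, 9.50 avg years
  Marketing: 2 records, 98835.96 total salary, 7.50 avg years
  Research: 1 records, 50195.95 total salary, 7.00 avg years
  Support: 2 records, 194028.81 total salary, 6.00 avg years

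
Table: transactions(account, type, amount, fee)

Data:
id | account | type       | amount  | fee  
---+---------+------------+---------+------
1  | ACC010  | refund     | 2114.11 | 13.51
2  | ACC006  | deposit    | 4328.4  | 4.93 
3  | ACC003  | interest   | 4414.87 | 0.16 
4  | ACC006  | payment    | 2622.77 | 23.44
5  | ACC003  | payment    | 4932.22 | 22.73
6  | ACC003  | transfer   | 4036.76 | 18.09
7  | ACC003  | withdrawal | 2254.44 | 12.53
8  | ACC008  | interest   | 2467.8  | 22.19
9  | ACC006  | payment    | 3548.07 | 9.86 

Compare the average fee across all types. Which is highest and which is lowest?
SELECT type, AVG(fee)
FROM transactions
GROUP BY type
ORDER BY AVG(fee)

All groups:
  deposit: 4.93
  interest: 11.18
  withdrawal: 12.53
  refund: 13.51
  transfer: 18.09
  payment: 18.68

Highest: payment (18.68)
Lowest: deposit (4.93)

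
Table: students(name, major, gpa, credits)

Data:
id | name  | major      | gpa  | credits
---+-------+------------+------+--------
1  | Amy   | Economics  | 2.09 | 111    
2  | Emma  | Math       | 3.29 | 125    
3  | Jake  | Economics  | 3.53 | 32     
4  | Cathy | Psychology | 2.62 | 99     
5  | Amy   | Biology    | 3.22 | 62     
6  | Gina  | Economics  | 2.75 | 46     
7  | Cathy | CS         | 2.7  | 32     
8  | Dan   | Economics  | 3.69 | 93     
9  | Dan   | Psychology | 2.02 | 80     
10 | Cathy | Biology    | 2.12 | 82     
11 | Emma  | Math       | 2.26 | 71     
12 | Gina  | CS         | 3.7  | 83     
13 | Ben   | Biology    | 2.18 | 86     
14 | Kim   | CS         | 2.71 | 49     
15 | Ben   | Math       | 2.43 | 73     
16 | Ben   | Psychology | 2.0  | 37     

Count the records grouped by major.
SELECT major, COUNT(*) as count
FROM students
GROUP BY major

Result:
  Biology: 3
  CS: 3
  Economics: 4
  Math: 3
  Psychology: 3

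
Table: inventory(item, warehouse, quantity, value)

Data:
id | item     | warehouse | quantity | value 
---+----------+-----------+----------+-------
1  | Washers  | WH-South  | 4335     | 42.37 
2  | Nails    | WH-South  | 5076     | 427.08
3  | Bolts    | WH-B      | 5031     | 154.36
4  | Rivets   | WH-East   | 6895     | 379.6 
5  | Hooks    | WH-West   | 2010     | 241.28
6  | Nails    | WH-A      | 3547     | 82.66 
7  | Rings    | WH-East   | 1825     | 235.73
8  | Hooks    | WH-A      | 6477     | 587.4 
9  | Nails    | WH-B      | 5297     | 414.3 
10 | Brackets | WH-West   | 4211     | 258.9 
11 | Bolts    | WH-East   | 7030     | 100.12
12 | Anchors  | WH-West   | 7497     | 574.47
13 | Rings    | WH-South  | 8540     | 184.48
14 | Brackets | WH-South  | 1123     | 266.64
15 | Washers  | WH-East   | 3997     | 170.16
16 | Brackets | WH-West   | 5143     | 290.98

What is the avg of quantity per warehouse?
SELECT warehouse, AVG(quantity) as result
FROM inventory
GROUP BY warehouse

Result:
  WH-A: 5012.00
  WH-B: 5164.00
  WH-East: 4936.75
  WH-South: 4768.50
  WH-West: 4715.25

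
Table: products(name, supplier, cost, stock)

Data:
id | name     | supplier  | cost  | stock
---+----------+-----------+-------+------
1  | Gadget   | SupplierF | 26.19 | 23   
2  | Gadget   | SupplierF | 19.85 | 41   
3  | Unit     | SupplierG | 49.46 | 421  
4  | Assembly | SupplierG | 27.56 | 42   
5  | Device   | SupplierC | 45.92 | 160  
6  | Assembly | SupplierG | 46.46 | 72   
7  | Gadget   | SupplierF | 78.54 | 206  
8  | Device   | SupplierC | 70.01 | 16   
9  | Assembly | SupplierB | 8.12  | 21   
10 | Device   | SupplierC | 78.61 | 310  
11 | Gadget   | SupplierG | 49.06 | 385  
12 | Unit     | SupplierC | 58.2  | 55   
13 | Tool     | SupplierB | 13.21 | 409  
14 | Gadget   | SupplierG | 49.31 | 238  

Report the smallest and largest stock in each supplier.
SELECT supplier, MIN(stock), MAX(stock)
FROM products
GROUP BY supplier

Result:
  SupplierB: min=21, max=409
  SupplierC: min=16, max=310
  SupplierF: min=23, max=206
  SupplierG: min=42, max=421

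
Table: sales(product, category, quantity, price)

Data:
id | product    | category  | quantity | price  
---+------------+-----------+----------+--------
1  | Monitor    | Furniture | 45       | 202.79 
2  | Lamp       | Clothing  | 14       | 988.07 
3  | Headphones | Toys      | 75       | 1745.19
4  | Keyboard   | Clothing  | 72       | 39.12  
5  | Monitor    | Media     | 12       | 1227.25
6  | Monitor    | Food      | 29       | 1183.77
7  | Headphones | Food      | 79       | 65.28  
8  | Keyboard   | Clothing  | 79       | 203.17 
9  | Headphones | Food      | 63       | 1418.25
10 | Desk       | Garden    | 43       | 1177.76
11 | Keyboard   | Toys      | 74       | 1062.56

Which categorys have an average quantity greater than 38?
SELECT category, AVG(quantity)
FROM sales
GROUP BY category
HAVING AVG(quantity) > 38

Result:
  Clothing: avg=55.00
  Food: avg=57.00
  Furniture: avg=45.00
  Garden: avg=43.00
  Toys: avg=74.50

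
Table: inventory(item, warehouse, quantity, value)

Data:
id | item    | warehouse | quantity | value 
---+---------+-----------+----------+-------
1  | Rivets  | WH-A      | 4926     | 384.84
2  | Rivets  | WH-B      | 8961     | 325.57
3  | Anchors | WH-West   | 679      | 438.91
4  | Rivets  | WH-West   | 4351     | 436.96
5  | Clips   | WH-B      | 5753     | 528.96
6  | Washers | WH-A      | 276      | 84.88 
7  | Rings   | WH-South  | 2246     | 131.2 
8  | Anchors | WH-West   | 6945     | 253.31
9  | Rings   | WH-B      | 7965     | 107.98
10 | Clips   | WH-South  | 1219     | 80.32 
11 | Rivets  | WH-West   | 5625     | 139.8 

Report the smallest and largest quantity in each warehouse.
SELECT warehouse, MIN(quantity), MAX(quantity)
FROM inventory
GROUP BY warehouse

Result:
  WH-A: min=276, max=4926
  WH-B: min=5753, max=8961
  WH-South: min=1219, max=2246
  WH-West: min=679, max=6945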